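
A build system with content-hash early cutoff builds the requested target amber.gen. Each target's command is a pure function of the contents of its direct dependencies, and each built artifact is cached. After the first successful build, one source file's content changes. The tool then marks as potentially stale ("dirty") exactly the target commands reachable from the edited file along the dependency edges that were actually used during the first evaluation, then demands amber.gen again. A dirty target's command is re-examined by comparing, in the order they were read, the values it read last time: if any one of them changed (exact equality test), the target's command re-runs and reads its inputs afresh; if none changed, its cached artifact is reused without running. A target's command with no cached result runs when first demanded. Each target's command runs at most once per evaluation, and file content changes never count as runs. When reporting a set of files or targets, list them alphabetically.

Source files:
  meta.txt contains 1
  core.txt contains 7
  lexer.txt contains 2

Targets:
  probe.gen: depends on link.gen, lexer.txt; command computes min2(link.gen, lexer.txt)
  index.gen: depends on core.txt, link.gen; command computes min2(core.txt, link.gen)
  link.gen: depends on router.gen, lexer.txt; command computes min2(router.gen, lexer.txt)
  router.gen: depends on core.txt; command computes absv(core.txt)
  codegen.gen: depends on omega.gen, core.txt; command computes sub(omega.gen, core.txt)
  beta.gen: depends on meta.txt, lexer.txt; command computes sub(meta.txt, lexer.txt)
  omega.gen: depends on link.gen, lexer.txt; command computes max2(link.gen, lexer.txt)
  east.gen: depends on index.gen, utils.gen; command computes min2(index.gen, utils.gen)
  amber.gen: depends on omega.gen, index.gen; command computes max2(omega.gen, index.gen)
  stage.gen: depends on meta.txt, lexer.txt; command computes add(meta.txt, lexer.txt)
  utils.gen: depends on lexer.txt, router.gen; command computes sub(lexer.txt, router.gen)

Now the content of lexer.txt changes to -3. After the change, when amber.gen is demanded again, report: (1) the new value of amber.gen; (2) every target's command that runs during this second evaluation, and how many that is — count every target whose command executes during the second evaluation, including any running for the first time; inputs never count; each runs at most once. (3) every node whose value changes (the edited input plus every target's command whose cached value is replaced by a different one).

First evaluation (everything demanded from the output):
  router.gen = absv(7) = 7
  link.gen = min2(7, 2) = 2
  index.gen = min2(7, 2) = 2
  omega.gen = max2(2, 2) = 2
  amber.gen = max2(2, 2) = 2

Propagation after the edit:
  link.gen: runs — lexer.txt 2->-3; result -3.
  index.gen: runs — link.gen 2->-3; result -3.
  omega.gen: runs — link.gen 2->-3; lexer.txt 2->-3; result -3.
  amber.gen: runs — omega.gen 2->-3; index.gen 2->-3; result -3.

New value of amber.gen: -3.
Target commands that run: amber.gen, index.gen, link.gen, omega.gen — 4 in total.
Values that change: amber.gen, index.gen, lexer.txt, link.gen, omega.gen.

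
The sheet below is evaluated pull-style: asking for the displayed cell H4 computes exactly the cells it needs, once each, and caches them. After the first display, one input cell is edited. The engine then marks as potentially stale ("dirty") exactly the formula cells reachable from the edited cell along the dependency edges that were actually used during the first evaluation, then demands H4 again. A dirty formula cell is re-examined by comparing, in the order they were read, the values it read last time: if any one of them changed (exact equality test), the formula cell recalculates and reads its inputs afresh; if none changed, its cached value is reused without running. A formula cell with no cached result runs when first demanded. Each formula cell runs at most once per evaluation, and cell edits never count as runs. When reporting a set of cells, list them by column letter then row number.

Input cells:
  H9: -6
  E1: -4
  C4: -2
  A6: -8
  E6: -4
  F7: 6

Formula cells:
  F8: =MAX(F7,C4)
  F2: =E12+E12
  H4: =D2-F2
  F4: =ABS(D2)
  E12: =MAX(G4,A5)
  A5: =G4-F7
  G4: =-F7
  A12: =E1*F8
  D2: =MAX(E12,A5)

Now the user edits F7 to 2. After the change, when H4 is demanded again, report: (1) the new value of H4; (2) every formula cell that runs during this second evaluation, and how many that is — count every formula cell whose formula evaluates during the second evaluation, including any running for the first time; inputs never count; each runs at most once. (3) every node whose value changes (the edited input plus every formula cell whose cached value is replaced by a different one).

First demand of the output computes:
  G4 = -(6) = -6
  A5 = -6 - 6 = -12
  E12 = MAX(-6, -12) = -6
  D2 = MAX(-6, -12) = -6
  F2 = -6 + -6 = -12
  H4 = -6 - -12 = 6

After the edit, cleaning proceeds:
  G4: a read changed (F7 6->2) — executes, giving -2.
  A5: a read changed (G4 -6->-2; F7 6->2) — executes, giving -4.
  E12: a read changed (G4 -6->-2; A5 -12->-4) — executes, giving -2.
  D2: a read changed (E12 -6->-2; A5 -12->-4) — executes, giving -2.
  F2: a read changed (E12 -6->-2; E12 -6->-2) — executes, giving -4.
  H4: a read changed (D2 -6->-2; F2 -12->-4) — executes, giving 2.

Demanding H4 again yields 2.
6 formula cells run: A5, D2, E12, F2, G4, H4.
The nodes whose values change: A5, D2, E12, F2, F7, G4, H4.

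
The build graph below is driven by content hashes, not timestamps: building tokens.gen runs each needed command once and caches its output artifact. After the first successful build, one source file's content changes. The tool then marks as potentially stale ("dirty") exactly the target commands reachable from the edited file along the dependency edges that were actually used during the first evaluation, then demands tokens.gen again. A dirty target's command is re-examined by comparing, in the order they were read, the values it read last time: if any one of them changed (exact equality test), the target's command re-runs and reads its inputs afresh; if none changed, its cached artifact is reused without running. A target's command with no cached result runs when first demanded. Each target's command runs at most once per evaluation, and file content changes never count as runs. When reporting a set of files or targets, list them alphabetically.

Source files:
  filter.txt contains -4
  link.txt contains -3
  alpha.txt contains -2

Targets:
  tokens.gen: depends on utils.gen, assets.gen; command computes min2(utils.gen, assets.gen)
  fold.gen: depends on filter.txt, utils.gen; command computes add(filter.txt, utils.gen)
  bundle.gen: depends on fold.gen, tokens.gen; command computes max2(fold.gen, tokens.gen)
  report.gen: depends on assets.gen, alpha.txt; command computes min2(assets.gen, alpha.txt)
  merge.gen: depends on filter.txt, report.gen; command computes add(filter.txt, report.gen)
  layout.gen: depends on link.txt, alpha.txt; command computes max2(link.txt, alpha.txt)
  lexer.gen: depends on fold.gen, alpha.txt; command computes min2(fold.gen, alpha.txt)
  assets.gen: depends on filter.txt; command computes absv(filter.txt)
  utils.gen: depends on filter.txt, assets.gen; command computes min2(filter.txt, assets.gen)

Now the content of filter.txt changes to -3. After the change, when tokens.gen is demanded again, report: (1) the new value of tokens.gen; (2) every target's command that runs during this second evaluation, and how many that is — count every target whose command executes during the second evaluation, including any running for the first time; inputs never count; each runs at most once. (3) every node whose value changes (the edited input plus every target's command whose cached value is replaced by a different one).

Initial pass — values computed on the first demand:
  assets.gen = absv(-4) = 4
  utils.gen = min2(-4, 4) = -4
  tokens.gen = min2(-4, 4) = -4

Second demand — change propagation:
  assets.gen: re-runs because filter.txt -4->-3; new result 3.
  utils.gen: re-runs because filter.txt -4->-3; assets.gen 4->3; new result -3.
  tokens.gen: re-runs because utils.gen -4->-3; assets.gen 4->3; new result -3.

tokens.gen now evaluates to -3.
Run set: assets.gen, tokens.gen, utils.gen (3 run).
Changed values: assets.gen, filter.txt, tokens.gen, utils.gen.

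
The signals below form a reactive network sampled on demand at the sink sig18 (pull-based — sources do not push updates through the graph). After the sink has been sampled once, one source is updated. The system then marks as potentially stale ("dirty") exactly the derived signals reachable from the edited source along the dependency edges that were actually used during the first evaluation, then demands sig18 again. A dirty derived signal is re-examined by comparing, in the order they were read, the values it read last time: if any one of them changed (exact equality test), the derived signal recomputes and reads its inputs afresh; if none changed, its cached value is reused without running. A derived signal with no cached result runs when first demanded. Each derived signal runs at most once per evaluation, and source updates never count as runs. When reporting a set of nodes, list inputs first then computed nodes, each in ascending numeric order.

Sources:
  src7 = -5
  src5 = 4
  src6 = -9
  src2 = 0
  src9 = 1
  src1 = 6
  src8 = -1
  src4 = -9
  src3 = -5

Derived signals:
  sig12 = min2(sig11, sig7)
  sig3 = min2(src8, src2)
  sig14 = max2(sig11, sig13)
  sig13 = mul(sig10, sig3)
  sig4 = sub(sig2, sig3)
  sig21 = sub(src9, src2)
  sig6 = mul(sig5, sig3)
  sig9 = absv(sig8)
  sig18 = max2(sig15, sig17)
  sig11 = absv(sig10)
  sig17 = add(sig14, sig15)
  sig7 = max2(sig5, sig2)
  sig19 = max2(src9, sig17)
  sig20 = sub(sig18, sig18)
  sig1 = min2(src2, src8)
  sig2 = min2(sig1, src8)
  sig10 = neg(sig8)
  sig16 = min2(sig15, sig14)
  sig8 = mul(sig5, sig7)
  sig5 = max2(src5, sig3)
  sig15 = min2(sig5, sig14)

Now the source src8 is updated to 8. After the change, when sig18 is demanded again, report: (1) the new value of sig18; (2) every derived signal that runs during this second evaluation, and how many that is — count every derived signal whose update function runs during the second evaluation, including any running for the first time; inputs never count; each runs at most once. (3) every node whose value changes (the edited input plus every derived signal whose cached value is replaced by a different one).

sig18 now evaluates to 20.
Run set: sig1, sig2, sig3, sig5, sig7, sig13, sig14 (7 run).
Changed values: src8, sig1, sig2, sig3, sig13.
The important point: at sig8 every value read last time is unchanged, so the dirty flag clears without a run.

Initial pass — values computed on the first demand:
  sig1 = min2(0, -1) = -1
  sig2 = min2(-1, -1) = -1
  sig3 = min2(-1, 0) = -1
  sig5 = max2(4, -1) = 4
  sig7 = max2(4, -1) = 4
  sig8 = mul(4, 4) = 16
  sig10 = neg(16) = -16
  sig11 = absv(-16) = 16
  sig13 = mul(-16, -1) = 16
  sig14 = max2(16, 16) = 16
  sig15 = min2(4, 16) = 4
  sig17 = add(16, 4) = 20
  sig18 = max2(4, 20) = 20

Second demand — change propagation:
  sig1: re-runs because src8 -1->8; new result 0.
  sig2: re-runs because sig1 -1->0; src8 -1->8; new result 0.
  sig3: re-runs because src8 -1->8; new result 0.
  sig5: re-runs because sig3 -1->0; new result 4 (unchanged).
  sig7: re-runs because sig2 -1->0; new result 4 (unchanged).
  sig8: re-examined; everything it read last time is the same (sig5 unchanged, sig7 unchanged) — cache 16 kept, no run.
  sig10: re-examined; everything it read last time is the same (sig8 unchanged) — cache -16 kept, no run.
  sig11: re-examined; everything it read last time is the same (sig10 unchanged) — cache 16 kept, no run.
  sig13: re-runs because sig3 -1->0; new result 0.
  sig14: re-runs because sig13 16->0; new result 16 (unchanged).
  sig15: re-examined; everything it read last time is the same (sig5 unchanged, sig14 unchanged) — cache 4 kept, no run.
  sig17: re-examined; everything it read last time is the same (sig14 unchanged, sig15 unchanged) — cache 20 kept, no run.
  sig18: re-examined; everything it read last time is the same (sig15 unchanged, sig17 unchanged) — cache 20 kept, no run.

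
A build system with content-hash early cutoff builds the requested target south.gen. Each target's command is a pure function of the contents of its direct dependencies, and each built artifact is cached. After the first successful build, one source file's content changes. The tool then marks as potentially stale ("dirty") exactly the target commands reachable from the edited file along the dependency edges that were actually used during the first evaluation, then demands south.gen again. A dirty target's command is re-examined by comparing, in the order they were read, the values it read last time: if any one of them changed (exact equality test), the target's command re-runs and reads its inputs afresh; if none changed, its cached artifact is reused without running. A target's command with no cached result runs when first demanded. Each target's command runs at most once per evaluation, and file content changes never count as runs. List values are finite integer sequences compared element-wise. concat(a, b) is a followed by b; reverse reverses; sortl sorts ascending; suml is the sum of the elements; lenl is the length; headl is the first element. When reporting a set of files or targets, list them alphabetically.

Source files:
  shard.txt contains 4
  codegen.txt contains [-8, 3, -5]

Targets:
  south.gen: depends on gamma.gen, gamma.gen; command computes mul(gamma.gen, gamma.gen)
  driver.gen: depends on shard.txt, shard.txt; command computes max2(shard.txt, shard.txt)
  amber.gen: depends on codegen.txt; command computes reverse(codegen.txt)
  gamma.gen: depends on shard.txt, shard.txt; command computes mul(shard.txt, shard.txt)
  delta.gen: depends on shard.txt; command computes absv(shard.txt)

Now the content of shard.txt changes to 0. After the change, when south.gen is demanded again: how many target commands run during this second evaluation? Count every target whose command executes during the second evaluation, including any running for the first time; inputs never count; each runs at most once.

First evaluation (everything demanded from the output):
  gamma.gen = mul(4, 4) = 16
  south.gen = mul(16, 16) = 256

Propagation after the edit:
  gamma.gen: runs — shard.txt 4->0; shard.txt 4->0; result 0.
  south.gen: runs — gamma.gen 16->0; gamma.gen 16->0; result 0.

Target commands that run: gamma.gen, south.gen — 2 in total.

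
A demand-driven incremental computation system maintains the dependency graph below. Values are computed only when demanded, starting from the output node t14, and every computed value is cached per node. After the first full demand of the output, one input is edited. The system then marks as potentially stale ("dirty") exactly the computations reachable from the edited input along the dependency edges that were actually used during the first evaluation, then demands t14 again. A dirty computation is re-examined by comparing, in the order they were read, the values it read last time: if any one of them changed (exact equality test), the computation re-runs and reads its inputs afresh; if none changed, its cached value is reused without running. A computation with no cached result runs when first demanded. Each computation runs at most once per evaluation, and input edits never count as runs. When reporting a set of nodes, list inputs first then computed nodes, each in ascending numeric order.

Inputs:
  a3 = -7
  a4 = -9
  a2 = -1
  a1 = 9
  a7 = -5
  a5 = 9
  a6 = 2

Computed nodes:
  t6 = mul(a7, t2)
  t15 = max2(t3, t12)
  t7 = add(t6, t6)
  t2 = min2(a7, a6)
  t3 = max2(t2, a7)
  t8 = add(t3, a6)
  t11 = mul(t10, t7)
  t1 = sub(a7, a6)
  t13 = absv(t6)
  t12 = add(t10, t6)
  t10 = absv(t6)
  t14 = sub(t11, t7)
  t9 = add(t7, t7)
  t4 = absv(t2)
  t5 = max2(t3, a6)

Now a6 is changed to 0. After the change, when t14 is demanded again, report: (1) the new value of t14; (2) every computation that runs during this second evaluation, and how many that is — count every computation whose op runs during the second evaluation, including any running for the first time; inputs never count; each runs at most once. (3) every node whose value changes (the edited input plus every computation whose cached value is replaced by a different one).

New value of t14: 1200.
Computations that run: t2 — 1 in total.
Values that change: a6.
Key observation: the change is absorbed at t2 — it re-runs but produces the same value, and the output's value is unchanged.

First evaluation (everything demanded from the output):
  t2 = min2(-5, 2) = -5
  t6 = mul(-5, -5) = 25
  t7 = add(25, 25) = 50
  t10 = absv(25) = 25
  t11 = mul(25, 50) = 1250
  t14 = sub(1250, 50) = 1200

Propagation after the edit:
  t2: runs — a6 2->0; result -5 (same value as before).
  t6: checked — values it read are unchanged (a7 unchanged, t2 unchanged); reused cached 25 without running.
  t7: checked — values it read are unchanged (t6 unchanged, t6 unchanged); reused cached 50 without running.
  t10: checked — values it read are unchanged (t6 unchanged); reused cached 25 without running.
  t11: checked — values it read are unchanged (t10 unchanged, t7 unchanged); reused cached 1250 without running.
  t14: checked — values it read are unchanged (t11 unchanged, t7 unchanged); reused cached 1200 without running.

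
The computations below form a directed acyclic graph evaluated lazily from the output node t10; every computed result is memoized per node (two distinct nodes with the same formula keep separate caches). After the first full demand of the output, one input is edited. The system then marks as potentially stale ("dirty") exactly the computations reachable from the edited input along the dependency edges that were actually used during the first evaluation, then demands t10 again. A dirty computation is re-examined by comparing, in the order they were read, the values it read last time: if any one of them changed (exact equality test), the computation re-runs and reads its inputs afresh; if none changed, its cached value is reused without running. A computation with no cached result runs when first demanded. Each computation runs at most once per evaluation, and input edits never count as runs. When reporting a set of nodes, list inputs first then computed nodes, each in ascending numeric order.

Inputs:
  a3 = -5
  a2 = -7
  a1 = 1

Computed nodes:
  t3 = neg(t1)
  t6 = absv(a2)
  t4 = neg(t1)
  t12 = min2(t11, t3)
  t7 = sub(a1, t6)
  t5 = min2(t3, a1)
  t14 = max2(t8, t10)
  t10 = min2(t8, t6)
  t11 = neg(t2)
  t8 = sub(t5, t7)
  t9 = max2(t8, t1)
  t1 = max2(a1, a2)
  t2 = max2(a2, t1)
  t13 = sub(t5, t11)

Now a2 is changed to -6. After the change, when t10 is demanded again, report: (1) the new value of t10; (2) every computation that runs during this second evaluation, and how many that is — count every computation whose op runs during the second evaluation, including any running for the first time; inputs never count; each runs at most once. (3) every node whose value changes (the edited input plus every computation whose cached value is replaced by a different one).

First demand of the output computes:
  t1 = max2(1, -7) = 1
  t3 = neg(1) = -1
  t5 = min2(-1, 1) = -1
  t6 = absv(-7) = 7
  t7 = sub(1, 7) = -6
  t8 = sub(-1, -6) = 5
  t10 = min2(5, 7) = 5

After the edit, cleaning proceeds:
  t1: a read changed (a2 -7->-6) — executes, giving 1 — identical to its old value.
  t3: dirty, but its reads are unchanged (t1 unchanged); cached -1 stands.
  t5: dirty, but its reads are unchanged (t3 unchanged, a1 unchanged); cached -1 stands.
  t6: a read changed (a2 -7->-6) — executes, giving 6.
  t7: a read changed (t6 7->6) — executes, giving -5.
  t8: a read changed (t7 -6->-5) — executes, giving 4.
  t10: a read changed (t8 5->4; t6 7->6) — executes, giving 4.

Note where the cutoff bites: t3 is checked, finds nothing changed, and keeps its cache.

Demanding t10 again yields 4.
5 computations run: t1, t6, t7, t8, t10.
The nodes whose values change: a2, t6, t7, t8, t10.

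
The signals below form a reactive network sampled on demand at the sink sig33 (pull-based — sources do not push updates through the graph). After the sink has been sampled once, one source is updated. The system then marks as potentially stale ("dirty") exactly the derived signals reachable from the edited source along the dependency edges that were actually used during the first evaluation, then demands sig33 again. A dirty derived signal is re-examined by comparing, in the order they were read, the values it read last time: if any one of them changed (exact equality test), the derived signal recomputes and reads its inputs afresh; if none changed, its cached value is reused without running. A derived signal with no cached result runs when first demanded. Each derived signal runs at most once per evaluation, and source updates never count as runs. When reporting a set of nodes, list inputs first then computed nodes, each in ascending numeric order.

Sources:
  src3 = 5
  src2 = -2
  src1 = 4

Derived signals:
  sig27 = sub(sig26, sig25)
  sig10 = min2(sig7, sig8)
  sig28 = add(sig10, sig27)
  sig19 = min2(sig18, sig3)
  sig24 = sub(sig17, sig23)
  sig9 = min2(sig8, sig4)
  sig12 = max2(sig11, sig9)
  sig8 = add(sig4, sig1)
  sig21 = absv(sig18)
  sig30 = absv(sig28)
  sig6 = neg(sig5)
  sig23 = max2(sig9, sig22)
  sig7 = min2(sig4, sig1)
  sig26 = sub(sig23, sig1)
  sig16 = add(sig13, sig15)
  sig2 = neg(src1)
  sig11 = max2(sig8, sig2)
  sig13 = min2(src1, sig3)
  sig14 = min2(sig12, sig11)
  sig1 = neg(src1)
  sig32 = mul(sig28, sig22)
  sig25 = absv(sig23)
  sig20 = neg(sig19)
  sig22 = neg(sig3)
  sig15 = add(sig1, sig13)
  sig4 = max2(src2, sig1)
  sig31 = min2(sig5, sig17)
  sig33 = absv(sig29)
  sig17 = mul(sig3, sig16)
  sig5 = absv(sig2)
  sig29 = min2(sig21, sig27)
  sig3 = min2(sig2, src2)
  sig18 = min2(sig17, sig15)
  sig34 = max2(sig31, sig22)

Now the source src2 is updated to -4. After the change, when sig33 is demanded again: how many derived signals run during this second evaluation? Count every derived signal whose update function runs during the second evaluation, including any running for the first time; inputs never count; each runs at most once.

Run set: sig3, sig4, sig8, sig9, sig23 (5 run).
The important point: at sig13 every value read last time is unchanged, so the dirty flag clears without a run.

Initial pass — values computed on the first demand:
  sig1 = neg(4) = -4
  sig2 = neg(4) = -4
  sig3 = min2(-4, -2) = -4
  sig4 = max2(-2, -4) = -2
  sig8 = add(-2, -4) = -6
  sig9 = min2(-6, -2) = -6
  sig13 = min2(4, -4) = -4
  sig15 = add(-4, -4) = -8
  sig16 = add(-4, -8) = -12
  sig17 = mul(-4, -12) = 48
  sig18 = min2(48, -8) = -8
  sig21 = absv(-8) = 8
  sig22 = neg(-4) = 4
  sig23 = max2(-6, 4) = 4
  sig25 = absv(4) = 4
  sig26 = sub(4, -4) = 8
  sig27 = sub(8, 4) = 4
  sig29 = min2(8, 4) = 4
  sig33 = absv(4) = 4

Second demand — change propagation:
  sig3: re-runs because src2 -2->-4; new result -4 (unchanged).
  sig4: re-runs because src2 -2->-4; new result -4.
  sig8: re-runs because sig4 -2->-4; new result -8.
  sig9: re-runs because sig8 -6->-8; sig4 -2->-4; new result -8.
  sig13: re-examined; everything it read last time is the same (src1 unchanged, sig3 unchanged) — cache -4 kept, no run.
  sig15: re-examined; everything it read last time is the same (sig1 unchanged, sig13 unchanged) — cache -8 kept, no run.
  sig16: re-examined; everything it read last time is the same (sig13 unchanged, sig15 unchanged) — cache -12 kept, no run.
  sig17: re-examined; everything it read last time is the same (sig3 unchanged, sig16 unchanged) — cache 48 kept, no run.
  sig18: re-examined; everything it read last time is the same (sig17 unchanged, sig15 unchanged) — cache -8 kept, no run.
  sig21: re-examined; everything it read last time is the same (sig18 unchanged) — cache 8 kept, no run.
  sig22: re-examined; everything it read last time is the same (sig3 unchanged) — cache 4 kept, no run.
  sig23: re-runs because sig9 -6->-8; new result 4 (unchanged).
  sig25: re-examined; everything it read last time is the same (sig23 unchanged) — cache 4 kept, no run.
  sig26: re-examined; everything it read last time is the same (sig23 unchanged, sig1 unchanged) — cache 8 kept, no run.
  sig27: re-examined; everything it read last time is the same (sig26 unchanged, sig25 unchanged) — cache 4 kept, no run.
  sig29: re-examined; everything it read last time is the same (sig21 unchanged, sig27 unchanged) — cache 4 kept, no run.
  sig33: re-examined; everything it read last time is the same (sig29 unchanged) — cache 4 kept, no run.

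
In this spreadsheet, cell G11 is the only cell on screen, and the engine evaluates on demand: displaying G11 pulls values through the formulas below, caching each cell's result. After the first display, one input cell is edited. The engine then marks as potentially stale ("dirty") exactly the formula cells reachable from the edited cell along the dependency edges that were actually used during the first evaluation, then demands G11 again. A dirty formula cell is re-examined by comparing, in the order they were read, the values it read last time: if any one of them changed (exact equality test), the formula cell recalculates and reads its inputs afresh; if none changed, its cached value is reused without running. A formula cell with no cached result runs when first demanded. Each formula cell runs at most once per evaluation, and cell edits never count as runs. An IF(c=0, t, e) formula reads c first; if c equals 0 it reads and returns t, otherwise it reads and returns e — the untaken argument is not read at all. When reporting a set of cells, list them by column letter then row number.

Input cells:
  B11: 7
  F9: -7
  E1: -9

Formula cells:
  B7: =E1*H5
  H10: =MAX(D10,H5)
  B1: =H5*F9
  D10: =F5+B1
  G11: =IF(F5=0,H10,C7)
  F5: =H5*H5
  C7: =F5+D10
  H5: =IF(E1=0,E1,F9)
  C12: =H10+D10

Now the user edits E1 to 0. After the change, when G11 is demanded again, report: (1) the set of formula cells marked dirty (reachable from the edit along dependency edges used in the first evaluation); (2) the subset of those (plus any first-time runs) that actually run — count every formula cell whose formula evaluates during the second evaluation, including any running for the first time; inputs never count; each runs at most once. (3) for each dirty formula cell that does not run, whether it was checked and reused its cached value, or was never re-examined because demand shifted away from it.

Initial pass — values computed on the first demand:
  H5 = IF(E1=0: E1=-9 -> else branch F9) = -7
  B1 = -7 * -7 = 49
  F5 = -7 * -7 = 49
  D10 = 49 + 49 = 98
  C7 = 49 + 98 = 147
  G11 = IF(F5=0: F5=49 -> else branch C7) = 147

Second demand — change propagation:
  H5: re-runs because E1 -9->0; new result 0.
  B1: re-runs because H5 -7->0; new result 0.
  F5: re-runs because H5 -7->0; H5 -7->0; new result 0.
  D10: re-runs because F5 49->0; B1 49->0; new result 0.
  C7: dirty yet unreached — the second evaluation never asks for it.
  H10: newly demanded (no cache) — executes and yields 0.
  G11: re-runs because F5 49->0; new result 0.

The important point: the flipped condition redirects demand; C7 is left stale, never re-checked.

Dirty set: B1, C7, D10, F5, G11, H5.
Run set: B1, D10, F5, G11, H5, H10 (6 run).
Left stale — demand moved off them: C7.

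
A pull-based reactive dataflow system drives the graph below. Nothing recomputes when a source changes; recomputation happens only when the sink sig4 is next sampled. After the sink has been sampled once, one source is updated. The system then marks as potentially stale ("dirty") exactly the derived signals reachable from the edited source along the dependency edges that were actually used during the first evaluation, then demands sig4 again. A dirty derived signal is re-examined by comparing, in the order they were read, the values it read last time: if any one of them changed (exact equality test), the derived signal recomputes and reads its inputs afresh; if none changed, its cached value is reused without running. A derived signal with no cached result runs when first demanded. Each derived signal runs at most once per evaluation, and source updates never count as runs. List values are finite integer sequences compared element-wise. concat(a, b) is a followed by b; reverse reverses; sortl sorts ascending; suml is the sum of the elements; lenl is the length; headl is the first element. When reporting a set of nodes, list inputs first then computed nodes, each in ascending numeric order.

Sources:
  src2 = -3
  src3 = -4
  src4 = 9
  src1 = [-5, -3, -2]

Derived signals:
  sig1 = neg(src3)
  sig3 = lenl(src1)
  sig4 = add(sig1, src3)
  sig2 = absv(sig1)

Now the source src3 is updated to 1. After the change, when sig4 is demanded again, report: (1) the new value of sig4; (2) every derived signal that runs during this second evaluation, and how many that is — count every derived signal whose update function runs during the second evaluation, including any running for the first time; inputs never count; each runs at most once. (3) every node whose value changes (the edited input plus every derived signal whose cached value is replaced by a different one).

First evaluation (everything demanded from the output):
  sig1 = neg(-4) = 4
  sig4 = add(4, -4) = 0

Propagation after the edit:
  sig1: runs — src3 -4->1; result -1.
  sig4: runs — sig1 4->-1; src3 -4->1; result 0 (same value as before).

New value of sig4: 0.
Derived signals that run: sig1, sig4 — 2 in total.
Values that change: src3, sig1.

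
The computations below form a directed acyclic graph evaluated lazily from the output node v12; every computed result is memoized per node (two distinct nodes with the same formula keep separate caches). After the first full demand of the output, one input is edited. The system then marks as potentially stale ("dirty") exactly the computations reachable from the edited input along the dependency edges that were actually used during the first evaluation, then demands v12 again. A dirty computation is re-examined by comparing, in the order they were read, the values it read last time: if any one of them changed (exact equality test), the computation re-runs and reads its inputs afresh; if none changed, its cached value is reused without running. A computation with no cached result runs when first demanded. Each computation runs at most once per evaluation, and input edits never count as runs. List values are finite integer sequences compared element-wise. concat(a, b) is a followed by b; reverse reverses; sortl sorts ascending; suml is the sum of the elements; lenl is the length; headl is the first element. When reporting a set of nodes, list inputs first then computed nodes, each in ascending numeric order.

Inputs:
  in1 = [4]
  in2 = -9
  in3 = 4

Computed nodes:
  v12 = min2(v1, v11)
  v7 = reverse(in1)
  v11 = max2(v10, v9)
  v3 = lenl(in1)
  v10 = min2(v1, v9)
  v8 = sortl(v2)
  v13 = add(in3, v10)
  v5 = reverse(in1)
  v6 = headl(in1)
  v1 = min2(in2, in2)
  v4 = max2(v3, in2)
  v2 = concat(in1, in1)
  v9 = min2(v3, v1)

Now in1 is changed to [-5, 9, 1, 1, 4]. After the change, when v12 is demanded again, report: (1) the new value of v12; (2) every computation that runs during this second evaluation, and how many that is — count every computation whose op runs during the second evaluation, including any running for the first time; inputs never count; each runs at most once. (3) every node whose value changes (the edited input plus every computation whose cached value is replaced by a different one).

First demand of the output computes:
  v1 = min2(-9, -9) = -9
  v3 = lenl([4]) = 1
  v9 = min2(1, -9) = -9
  v10 = min2(-9, -9) = -9
  v11 = max2(-9, -9) = -9
  v12 = min2(-9, -9) = -9

After the edit, cleaning proceeds:
  v3: a read changed (in1 [4]->[-5, 9, 1, 1, 4]) — executes, giving 5.
  v9: a read changed (v3 1->5) — executes, giving -9 — identical to its old value.
  v10: dirty, but its reads are unchanged (v1 unchanged, v9 unchanged); cached -9 stands.
  v11: dirty, but its reads are unchanged (v10 unchanged, v9 unchanged); cached -9 stands.
  v12: dirty, but its reads are unchanged (v1 unchanged, v11 unchanged); cached -9 stands.

Note the absorption at v9: it re-runs yet its value is the same, leaving the output's value untouched.

Demanding v12 again yields -9.
2 computations run: v3, v9.
The nodes whose values change: in1, v3.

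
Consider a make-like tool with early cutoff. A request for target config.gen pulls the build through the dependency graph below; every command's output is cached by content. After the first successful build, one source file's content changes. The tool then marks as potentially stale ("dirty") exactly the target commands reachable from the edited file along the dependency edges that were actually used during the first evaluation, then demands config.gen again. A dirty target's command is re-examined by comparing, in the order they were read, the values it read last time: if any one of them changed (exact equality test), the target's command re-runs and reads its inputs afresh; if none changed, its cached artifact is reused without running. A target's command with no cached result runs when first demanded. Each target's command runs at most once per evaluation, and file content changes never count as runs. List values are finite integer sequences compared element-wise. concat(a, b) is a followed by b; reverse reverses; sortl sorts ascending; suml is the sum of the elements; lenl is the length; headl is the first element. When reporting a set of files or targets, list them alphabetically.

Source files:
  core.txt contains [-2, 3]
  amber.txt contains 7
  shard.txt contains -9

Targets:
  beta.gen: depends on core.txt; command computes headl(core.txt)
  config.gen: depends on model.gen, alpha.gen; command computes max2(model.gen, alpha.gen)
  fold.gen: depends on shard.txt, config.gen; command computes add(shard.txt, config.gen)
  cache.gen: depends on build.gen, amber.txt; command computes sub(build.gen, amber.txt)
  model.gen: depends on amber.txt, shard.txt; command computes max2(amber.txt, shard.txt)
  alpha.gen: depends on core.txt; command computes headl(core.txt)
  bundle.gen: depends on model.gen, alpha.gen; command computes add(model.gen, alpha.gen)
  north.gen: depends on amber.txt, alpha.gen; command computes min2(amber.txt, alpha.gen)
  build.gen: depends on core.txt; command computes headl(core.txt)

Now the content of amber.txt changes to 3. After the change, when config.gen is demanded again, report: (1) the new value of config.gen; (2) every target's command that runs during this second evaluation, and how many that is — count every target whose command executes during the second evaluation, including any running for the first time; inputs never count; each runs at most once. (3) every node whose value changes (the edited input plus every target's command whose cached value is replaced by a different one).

Demanding config.gen again yields 3.
2 target commands run: config.gen, model.gen.
The nodes whose values change: amber.txt, config.gen, model.gen.

First demand of the output computes:
  alpha.gen = headl([-2, 3]) = -2
  model.gen = max2(7, -9) = 7
  config.gen = max2(7, -2) = 7

After the edit, cleaning proceeds:
  model.gen: a read changed (amber.txt 7->3) — executes, giving 3.
  config.gen: a read changed (model.gen 7->3) — executes, giving 3.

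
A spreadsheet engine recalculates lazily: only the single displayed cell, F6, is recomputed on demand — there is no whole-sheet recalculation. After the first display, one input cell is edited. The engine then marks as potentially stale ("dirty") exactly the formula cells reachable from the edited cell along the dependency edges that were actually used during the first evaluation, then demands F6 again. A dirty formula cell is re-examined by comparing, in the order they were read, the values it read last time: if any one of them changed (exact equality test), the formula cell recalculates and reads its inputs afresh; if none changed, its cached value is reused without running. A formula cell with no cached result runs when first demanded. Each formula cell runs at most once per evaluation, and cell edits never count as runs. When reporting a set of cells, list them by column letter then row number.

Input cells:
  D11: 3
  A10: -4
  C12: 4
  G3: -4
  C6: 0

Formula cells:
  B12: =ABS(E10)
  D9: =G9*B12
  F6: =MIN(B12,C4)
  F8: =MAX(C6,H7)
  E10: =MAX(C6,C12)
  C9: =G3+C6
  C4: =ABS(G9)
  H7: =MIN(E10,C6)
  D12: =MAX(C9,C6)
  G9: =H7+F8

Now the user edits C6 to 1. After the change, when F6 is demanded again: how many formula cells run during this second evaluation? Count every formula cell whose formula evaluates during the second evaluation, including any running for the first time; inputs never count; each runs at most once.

Formula cells that run: C4, E10, F6, F8, G9, H7 — 6 in total.
Key observation: the cutoff stops propagation at B12 — its inputs' values are unchanged, so it reuses its cache.

First evaluation (everything demanded from the output):
  E10 = MAX(0, 4) = 4
  B12 = ABS(4) = 4
  H7 = MIN(4, 0) = 0
  F8 = MAX(0, 0) = 0
  G9 = 0 + 0 = 0
  C4 = ABS(0) = 0
  F6 = MIN(4, 0) = 0

Propagation after the edit:
  E10: runs — C6 0->1; result 4 (same value as before).
  B12: checked — values it read are unchanged (E10 unchanged); reused cached 4 without running.
  H7: runs — C6 0->1; result 1.
  F8: runs — C6 0->1; H7 0->1; result 1.
  G9: runs — H7 0->1; F8 0->1; result 2.
  C4: runs — G9 0->2; result 2.
  F6: runs — C4 0->2; result 2.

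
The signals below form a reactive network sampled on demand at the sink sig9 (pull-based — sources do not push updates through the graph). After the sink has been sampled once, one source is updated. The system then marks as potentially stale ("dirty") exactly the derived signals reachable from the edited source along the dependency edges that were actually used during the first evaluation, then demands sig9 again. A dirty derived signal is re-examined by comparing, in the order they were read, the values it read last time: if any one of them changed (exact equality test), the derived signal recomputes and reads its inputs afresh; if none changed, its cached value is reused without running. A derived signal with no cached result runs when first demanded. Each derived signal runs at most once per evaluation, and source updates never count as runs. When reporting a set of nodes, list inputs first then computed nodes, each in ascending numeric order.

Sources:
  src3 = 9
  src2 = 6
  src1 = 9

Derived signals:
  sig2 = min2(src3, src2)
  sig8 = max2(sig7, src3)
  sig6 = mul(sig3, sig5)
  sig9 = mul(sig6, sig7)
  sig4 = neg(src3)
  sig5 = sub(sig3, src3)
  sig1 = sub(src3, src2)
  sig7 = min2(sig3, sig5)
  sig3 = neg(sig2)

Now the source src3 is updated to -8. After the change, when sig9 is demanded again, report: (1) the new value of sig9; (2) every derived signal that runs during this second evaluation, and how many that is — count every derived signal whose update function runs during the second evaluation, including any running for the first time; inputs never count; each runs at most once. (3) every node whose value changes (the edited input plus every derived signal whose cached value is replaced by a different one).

Initial pass — values computed on the first demand:
  sig2 = min2(9, 6) = 6
  sig3 = neg(6) = -6
  sig5 = sub(-6, 9) = -15
  sig6 = mul(-6, -15) = 90
  sig7 = min2(-6, -15) = -15
  sig9 = mul(90, -15) = -1350

Second demand — change propagation:
  sig2: re-runs because src3 9->-8; new result -8.
  sig3: re-runs because sig2 6->-8; new result 8.
  sig5: re-runs because sig3 -6->8; src3 9->-8; new result 16.
  sig6: re-runs because sig3 -6->8; sig5 -15->16; new result 128.
  sig7: re-runs because sig3 -6->8; sig5 -15->16; new result 8.
  sig9: re-runs because sig6 90->128; sig7 -15->8; new result 1024.

sig9 now evaluates to 1024.
Run set: sig2, sig3, sig5, sig6, sig7, sig9 (6 run).
Changed values: src3, sig2, sig3, sig5, sig6, sig7, sig9.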